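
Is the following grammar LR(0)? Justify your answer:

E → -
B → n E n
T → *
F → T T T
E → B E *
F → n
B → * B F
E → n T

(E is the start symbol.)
A grammar is LR(0) if no state in the canonical LR(0) collection has:
  - both a shift item (dot before a terminal) and a complete item (shift-reduce conflict), or
  - two or more complete items (reduce-reduce conflict; the accept item [E' → E .] counts as a complete item here).

Augment with E' → E and build the canonical LR(0) collection (I0 = CLOSURE({[E' → . E]}), then GOTO on every symbol after a dot until no new states appear). It has 20 states:
  I0: { [B → . * B F], [B → . n E n], [E → . -], [E → . B E *], [E → . n T], [E' → . E] }  — shift
  I1: { [B → * . B F], [B → . * B F], [B → . n E n] }  — shift
  I2: { [E → - .] }  — reduce
  I3: { [B → . * B F], [B → . n E n], [E → . -], [E → . B E *], [E → . n T], [E → B . E *] }  — shift
  I4: { [E' → E .] }  — accept
  I5: { [B → . * B F], [B → . n E n], [B → n . E n], [E → . -], [E → . B E *], [E → . n T], [E → n . T], [T → . *] }  — shift
  I6: { [B → * . B F], [B → . * B F], [B → . n E n], [T → * .] }  — shift, reduce
  I7: { [B → n E . n] }  — shift
  I8: { [E → n T .] }  — reduce
  I9: { [B → n E n .] }  — reduce
  I10: { [B → * B . F], [F → . T T T], [F → . n], [T → . *] }  — shift
  I11: { [B → . * B F], [B → . n E n], [B → n . E n], [E → . -], [E → . B E *], [E → . n T] }  — shift
  I12: { [T → * .] }  — reduce
  I13: { [B → * B F .] }  — reduce
  I14: { [F → T . T T], [T → . *] }  — shift
  I15: { [F → n .] }  — reduce
  I16: { [F → T T . T], [T → . *] }  — shift
  I17: { [F → T T T .] }  — reduce
  I18: { [E → B E . *] }  — shift
  I19: { [E → B E * .] }  — reduce

Conflict in state I6:
  Shift-reduce conflict between [T → * .] and [B → . * B F]
So the grammar is NOT LR(0).

Answer: No. Shift-reduce conflict between [T → * .] and [B → . * B F]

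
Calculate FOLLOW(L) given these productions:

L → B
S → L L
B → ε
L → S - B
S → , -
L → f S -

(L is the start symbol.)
{ $, ',', '-', 'f' }

To compute FOLLOW(L), find every occurrence of L on a right-hand side N → α L β: add FIRST(β) \ {ε}, and if β is empty or nullable also add FOLLOW(N). Iterate to a fixed point.

L is the start symbol, so $ ∈ FOLLOW(L).
In S → L L: L is followed by L, add FIRST(L) \ {ε} = { ',', '-', 'f' }
  L is nullable, so also add FOLLOW(S)
In S → L L: L is at the end, add FOLLOW(S)

The FOLLOW sets referred to above (computed the same way, to a fixed point):
  FOLLOW(S) = { '-' }

Taking the union: FOLLOW(L) = { $, ',', '-', 'f' }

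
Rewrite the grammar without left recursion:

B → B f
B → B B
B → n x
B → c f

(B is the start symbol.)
B is directly left-recursive. The standard transformation for
  A → A α₁ | ... | A α_m | β₁ | ... | β_n
is
  A  → β₁ A' | ... | β_n A'
  A' → α₁ A' | ... | α_m A' | ε

B → n x becomes B → n x B'
B → c f becomes B → c f B'
B → B f becomes B' → f B'
B → B B becomes B' → B B'
Add B' → ε

Resulting grammar:
B → n x B'
B → c f B'
B' → f B'
B' → B B'
B' → ε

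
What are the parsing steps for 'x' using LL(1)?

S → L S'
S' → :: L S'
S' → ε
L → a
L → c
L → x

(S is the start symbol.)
LL(1) parsing maintains a stack (initially the start symbol over $) and the input. At each step: if the stack top is a terminal, match it against the current input token; if it is a non-terminal N, replace it with the RHS of M[N, lookahead] (the unique production whose predict set contains the lookahead).

Stack is shown with the top on the left.

Stack   Input  Action
---------------------
S $     x $    output S → L S'
L S' $  x $    output L → x
x S' $  x $    match 'x'
S' $    $      output S' → ε
$       $      accept

The string is accepted.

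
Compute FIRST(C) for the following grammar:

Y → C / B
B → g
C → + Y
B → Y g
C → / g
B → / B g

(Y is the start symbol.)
From C → + Y:
  - '+' is a terminal: add '+' and stop
From C → / g:
  - '/' is a terminal: add '/' and stop

Collecting: FIRST(C) = { '+', '/' }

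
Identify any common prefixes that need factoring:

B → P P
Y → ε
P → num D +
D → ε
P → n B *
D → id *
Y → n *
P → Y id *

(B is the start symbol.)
No, left-factoring is not needed

Left-factoring is needed when two productions for the same non-terminal
share a common prefix on the right-hand side.

Productions for Y:
  Y → ε
  Y → n *
Productions for P:
  P → num D +
  P → n B *
  P → Y id *
Productions for D:
  D → ε
  D → id *

No common prefixes found.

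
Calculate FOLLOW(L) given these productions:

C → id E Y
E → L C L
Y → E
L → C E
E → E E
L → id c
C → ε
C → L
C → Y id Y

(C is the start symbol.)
In E → L C L: L is followed by C L, add FIRST(C L) \ {ε} = { 'id' }
In E → L C L: L is at the end, add FOLLOW(E)
In C → L: L is at the end, add FOLLOW(C)

The FOLLOW sets referred to above (computed the same way, to a fixed point):
  FOLLOW(E) = { $, 'id' }
  FOLLOW(C) = { $, 'id' }

Taking the union: FOLLOW(L) = { $, 'id' }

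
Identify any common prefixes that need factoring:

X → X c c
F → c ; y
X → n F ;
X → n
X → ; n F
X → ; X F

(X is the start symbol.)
Left-factoring is needed when two productions for the same non-terminal
share a common prefix on the right-hand side.

Productions for X:
  X → X c c
  X → n F ;
  X → n
  X → ; n F
  X → ; X F

Found common prefix 'n' in productions for X
Found common prefix ';' in productions for X

Answer: Yes, X has productions with common prefix 'n'; X has productions with common prefix ';'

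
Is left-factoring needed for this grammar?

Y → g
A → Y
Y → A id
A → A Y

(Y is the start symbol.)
Left-factoring is needed when two productions for the same non-terminal
share a common prefix on the right-hand side.

Productions for Y:
  Y → g
  Y → A id
Productions for A:
  A → Y
  A → A Y

No common prefixes found.

Answer: No, left-factoring is not needed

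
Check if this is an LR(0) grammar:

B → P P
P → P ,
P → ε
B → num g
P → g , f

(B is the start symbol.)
Augment with B' → B and build the canonical LR(0) collection (I0 = CLOSURE({[B' → . B]}), then GOTO on every symbol after a dot until no new states appear). It has 10 states:
  I0: { [B → . P P], [B → . num g], [B' → . B], [P → . P ,], [P → . g , f], [P → .] }  — shift, reduce
  I1: { [B' → B .] }  — accept
  I2: { [B → P . P], [P → . P ,], [P → . g , f], [P → .], [P → P . ,] }  — shift, reduce
  I3: { [P → g . , f] }  — shift
  I4: { [B → num . g] }  — shift
  I5: { [B → num g .] }  — reduce
  I6: { [P → g , . f] }  — shift
  I7: { [P → g , f .] }  — reduce
  I8: { [P → P , .] }  — reduce
  I9: { [B → P P .], [P → P . ,] }  — shift, reduce

Conflict in state I0:
  Shift-reduce conflict between [P → .] and [B → . num g]
So the grammar is NOT LR(0).

Answer: No. Shift-reduce conflict between [P → .] and [B → . num g]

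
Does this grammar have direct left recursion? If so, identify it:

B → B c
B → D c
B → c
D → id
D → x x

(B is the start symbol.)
Yes, B is left-recursive

Direct left recursion occurs when N → N α for some non-terminal N (the right-hand side begins with the left-hand side itself).

B → B c: LEFT RECURSIVE (starts with B)
B → D c: starts with D
B → c: starts with c
D → id: starts with id
D → x x: starts with x

The grammar has direct left recursion on: B.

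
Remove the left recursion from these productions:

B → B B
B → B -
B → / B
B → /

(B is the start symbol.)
B is directly left-recursive. The standard transformation for
  A → A α₁ | ... | A α_m | β₁ | ... | β_n
is
  A  → β₁ A' | ... | β_n A'
  A' → α₁ A' | ... | α_m A' | ε

B → / B becomes B → / B B'
B → / becomes B → / B'
B → B B becomes B' → B B'
B → B - becomes B' → - B'
Add B' → ε

Resulting grammar:
B → / B B'
B → / B'
B' → B B'
B' → - B'
B' → ε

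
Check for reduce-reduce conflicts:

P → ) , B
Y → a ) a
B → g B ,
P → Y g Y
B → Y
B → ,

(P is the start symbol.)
A reduce-reduce conflict occurs when an LR(0) state has two complete items [A → α .] and [B → β .] — both call for a reduction, and with no lookahead the parser cannot choose between them.

Augment with P' → P and build the canonical LR(0) collection (I0 = CLOSURE({[P' → . P]}), then GOTO on every symbol after a dot until no new states appear). It has 16 states:
  I0: { [P → . ) , B], [P → . Y g Y], [P' → . P], [Y → . a ) a] }  — shift
  I1: { [P → ) . , B] }  — shift
  I2: { [P' → P .] }  — accept
  I3: { [P → Y . g Y] }  — shift
  I4: { [Y → a . ) a] }  — shift
  I5: { [Y → a ) . a] }  — shift
  I6: { [Y → a ) a .] }  — reduce
  I7: { [P → Y g . Y], [Y → . a ) a] }  — shift
  I8: { [P → Y g Y .] }  — reduce
  I9: { [B → . ,], [B → . Y], [B → . g B ,], [P → ) , . B], [Y → . a ) a] }  — shift
  I10: { [B → , .] }  — reduce
  I11: { [P → ) , B .] }  — reduce
  I12: { [B → Y .] }  — reduce
  I13: { [B → . ,], [B → . Y], [B → . g B ,], [B → g . B ,], [Y → . a ) a] }  — shift
  I14: { [B → g B . ,] }  — shift
  I15: { [B → g B , .] }  — reduce

No state contains more than one complete item.

Answer: No reduce-reduce conflicts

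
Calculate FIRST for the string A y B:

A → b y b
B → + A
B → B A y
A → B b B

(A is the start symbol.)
FIRST sets of the non-terminals involved (from the grammar, by fixed-point iteration):
  FIRST(A) = { '+', 'b' }

To compute FIRST(A y B), process the symbols left to right:
Symbol A is a non-terminal. Add FIRST(A) \ {ε} = { '+', 'b' }
A is not nullable (ε ∉ FIRST(A)), so stop here.
FIRST(A y B) = { '+', 'b' }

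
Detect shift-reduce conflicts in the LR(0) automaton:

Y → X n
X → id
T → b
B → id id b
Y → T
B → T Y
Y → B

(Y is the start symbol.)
Augment with Y' → Y and build the canonical LR(0) collection (I0 = CLOSURE({[Y' → . Y]}), then GOTO on every symbol after a dot until no new states appear). It has 11 states:
  I0: { [B → . T Y], [B → . id id b], [T → . b], [X → . id], [Y → . B], [Y → . T], [Y → . X n], [Y' → . Y] }  — shift
  I1: { [Y → B .] }  — reduce
  I2: { [B → . T Y], [B → . id id b], [B → T . Y], [T → . b], [X → . id], [Y → . B], [Y → . T], [Y → . X n], [Y → T .] }  — shift, reduce
  I3: { [Y → X . n] }  — shift
  I4: { [Y' → Y .] }  — accept
  I5: { [T → b .] }  — reduce
  I6: { [B → id . id b], [X → id .] }  — shift, reduce
  I7: { [B → id id . b] }  — shift
  I8: { [B → id id b .] }  — reduce
  I9: { [Y → X n .] }  — reduce
  I10: { [B → T Y .] }  — reduce

I2 contains reduce item [Y → T .] and shift items [B → . id id b], [T → . b], [X → . id] — shift-reduce conflict.
I6 contains reduce item [X → id .] and shift item [B → id . id b] — shift-reduce conflict.

Answer: Yes — I2: [Y → T .] vs [B → . id id b]; I6: [X → id .] vs [B → id . id b]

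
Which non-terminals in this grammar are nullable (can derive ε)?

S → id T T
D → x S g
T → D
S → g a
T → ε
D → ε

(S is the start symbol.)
{ 'D', 'T' }

ε-productions: T → ε, D → ε
So T, D are immediately nullable.
No further non-terminal can be added: every production for the remaining non-terminals contains a terminal or a non-nullable non-terminal.
Nullable = { 'D', 'T' }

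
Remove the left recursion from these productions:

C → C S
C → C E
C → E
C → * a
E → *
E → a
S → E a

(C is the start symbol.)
C → E C'
C → * a C'
C' → S C'
C' → E C'
C' → ε
E → *
E → a
S → E a

C is directly left-recursive. The standard transformation for
  A → A α₁ | ... | A α_m | β₁ | ... | β_n
is
  A  → β₁ A' | ... | β_n A'
  A' → α₁ A' | ... | α_m A' | ε

C → E becomes C → E C'
C → * a becomes C → * a C'
C → C S becomes C' → S C'
C → C E becomes C' → E C'
Add C' → ε

Productions for other non-terminals are unchanged:
  E → *
  E → a
  S → E a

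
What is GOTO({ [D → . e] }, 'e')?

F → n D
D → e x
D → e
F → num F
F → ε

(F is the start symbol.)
GOTO(I, 'e') = CLOSURE({ [A → αX.β] : [A → α.Xβ] ∈ I, X = 'e' })

Items with dot before 'e', with the dot advanced:
  [D → . e] → [D → e .]
Closure adds nothing (no advanced item has the dot before a non-terminal).

GOTO = { [D → e .] }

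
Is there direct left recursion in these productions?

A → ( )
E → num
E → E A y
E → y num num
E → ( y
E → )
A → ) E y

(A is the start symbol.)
Yes, E is left-recursive

Direct left recursion occurs when N → N α for some non-terminal N (the right-hand side begins with the left-hand side itself).

A → ( ): starts with '('
E → num: starts with num
E → E A y: LEFT RECURSIVE (starts with E)
E → y num num: starts with y
E → ( y: starts with '('
E → ): starts with ')'
A → ) E y: starts with ')'

The grammar has direct left recursion on: E.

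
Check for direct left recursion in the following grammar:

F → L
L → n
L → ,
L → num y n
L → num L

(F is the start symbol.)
No direct left recursion

Direct left recursion occurs when N → N α for some non-terminal N (the right-hand side begins with the left-hand side itself).

F → L: starts with L
L → n: starts with n
L → ,: starts with ','
L → num y n: starts with num
L → num L: starts with num

No direct left recursion found.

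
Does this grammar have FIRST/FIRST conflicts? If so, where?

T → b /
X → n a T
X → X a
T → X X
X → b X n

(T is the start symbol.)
FIRST sets of the non-terminals at (or reachable through a nullable prefix from) the front of some alternative:
  FIRST(X) = { 'b', 'n' }

Productions for T:
  T → b /: FIRST = { 'b' }
  T → X X: FIRST = { 'b', 'n' }
Productions for X:
  X → n a T: FIRST = { 'n' }
  X → X a: FIRST = { 'b', 'n' }
  X → b X n: FIRST = { 'b' }

Conflict for T: T → b / and T → X X
  Overlap: { 'b' }
Conflict for X: X → n a T and X → X a
  Overlap: { 'n' }
Conflict for X: X → X a and X → b X n
  Overlap: { 'b' }

Answer: Yes. T → b '/' / T → X X on { 'b' }; X → n a T / X → X a on { 'n' }; X → X a / X → b X n on { 'b' }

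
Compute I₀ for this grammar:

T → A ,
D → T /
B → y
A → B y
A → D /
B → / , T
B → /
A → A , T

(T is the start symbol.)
{ [A → . A , T], [A → . B y], [A → . D /], [B → . / , T], [B → . /], [B → . y], [D → . T /], [T → . A ,], [T' → . T] }

First, augment the grammar with T' → T
I₀ = CLOSURE({ [T' → . T] }):
  [T' → . T] has the dot before T: add [T → . A ,]
  [T → . A ,] has the dot before A: add [A → . B y], [A → . D /], [A → . A , T]
  [A → . B y] has the dot before B: add [B → . y], [B → . / , T], [B → . /]
  [A → . D /] has the dot before D: add [D → . T /]
No further items can be added.

I₀ = { [A → . A , T], [A → . B y], [A → . D /], [B → . / , T], [B → . /], [B → . y], [D → . T /], [T → . A ,], [T' → . T] }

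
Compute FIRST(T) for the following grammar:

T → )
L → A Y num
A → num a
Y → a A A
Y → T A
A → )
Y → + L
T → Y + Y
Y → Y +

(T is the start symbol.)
To compute FIRST(T), examine every production with T on the left-hand side, reading each right-hand side left to right until a non-nullable symbol is reached.

FIRST sets of the other non-terminals involved (by the same procedure, iterated to a fixed point):
  FIRST(Y) = { ')', '+', 'a' }

From T → ):
  - ')' is a terminal: add ')' and stop
From T → Y + Y:
  - Y is a non-terminal: add FIRST(Y) \ {ε} = { ')', '+', 'a' }
    Y is not nullable, so stop

Collecting: FIRST(T) = { ')', '+', 'a' }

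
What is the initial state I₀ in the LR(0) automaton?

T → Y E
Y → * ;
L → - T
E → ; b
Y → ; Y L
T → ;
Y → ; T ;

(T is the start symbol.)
{ [T → . ;], [T → . Y E], [T' → . T], [Y → . * ;], [Y → . ; T ;], [Y → . ; Y L] }

First, augment the grammar with T' → T
I₀ = CLOSURE({ [T' → . T] }):
  [T' → . T] has the dot before T: add [T → . Y E], [T → . ;]
  [T → . Y E] has the dot before Y: add [Y → . * ;], [Y → . ; Y L], [Y → . ; T ;]
No further items can be added.

I₀ = { [T → . ;], [T → . Y E], [T' → . T], [Y → . * ;], [Y → . ; T ;], [Y → . ; Y L] }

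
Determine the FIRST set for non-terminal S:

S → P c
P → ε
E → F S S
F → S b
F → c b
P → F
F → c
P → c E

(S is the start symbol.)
{ 'c' }

FIRST sets of the other non-terminals involved (by the same procedure, iterated to a fixed point):
  FIRST(P) = { 'c', ε }

From S → P c:
  - P is a non-terminal: add FIRST(P) \ {ε} = { 'c' }
    P is nullable, so continue to the next symbol
  - c is a terminal: add 'c' and stop

Collecting: FIRST(S) = { 'c' }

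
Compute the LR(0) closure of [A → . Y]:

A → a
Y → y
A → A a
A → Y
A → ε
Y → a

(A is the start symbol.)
{ [A → . Y], [Y → . a], [Y → . y] }

Start with: [A → . Y]
  [A → . Y] has the dot before Y: add [Y → . y], [Y → . a]
No further items can be added.

CLOSURE = { [A → . Y], [Y → . a], [Y → . y] }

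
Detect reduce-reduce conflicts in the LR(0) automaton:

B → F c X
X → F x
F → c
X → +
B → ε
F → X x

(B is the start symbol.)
Augment with B' → B and build the canonical LR(0) collection (I0 = CLOSURE({[B' → . B]}), then GOTO on every symbol after a dot until no new states appear). It has 11 states:
  I0: { [B → . F c X], [B → .], [B' → . B], [F → . X x], [F → . c], [X → . +], [X → . F x] }  — shift, reduce
  I1: { [X → + .] }  — reduce
  I2: { [B' → B .] }  — accept
  I3: { [B → F . c X], [X → F . x] }  — shift
  I4: { [F → X . x] }  — shift
  I5: { [F → c .] }  — reduce
  I6: { [F → X x .] }  — reduce
  I7: { [B → F c . X], [F → . X x], [F → . c], [X → . +], [X → . F x] }  — shift
  I8: { [X → F x .] }  — reduce
  I9: { [X → F . x] }  — shift
  I10: { [B → F c X .], [F → X . x] }  — shift, reduce

No state contains more than one complete item.

Answer: No reduce-reduce conflicts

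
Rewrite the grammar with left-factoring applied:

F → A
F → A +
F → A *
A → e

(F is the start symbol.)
Left-factoring transforms A → αβ₁ | αβ₂ into A → αA' and A' → β₁ | β₂
(α is the longest common prefix among the alternatives). Repeat until
no nonterminal has two alternatives with a common prefix.

Round 1: F has alternatives sharing prefix 'A'. Introduce F': F → A F'
  Add: F' → ε
  Add: F' → +
  Add: F' → *

No remaining common prefixes — done.

Resulting grammar:
F → A F'
F' → ε
F' → +
F' → *
A → e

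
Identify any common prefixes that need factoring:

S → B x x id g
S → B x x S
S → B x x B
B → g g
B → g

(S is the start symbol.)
Yes, S has productions with common prefix 'B x x'; B has productions with common prefix 'g'

Left-factoring is needed when two productions for the same non-terminal
share a common prefix on the right-hand side.

Productions for S:
  S → B x x id g
  S → B x x S
  S → B x x B
Productions for B:
  B → g g
  B → g

Found common prefix 'B x x' in productions for S
Found common prefix 'g' in productions for B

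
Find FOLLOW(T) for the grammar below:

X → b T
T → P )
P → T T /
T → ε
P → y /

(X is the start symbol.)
To compute FOLLOW(T), find every occurrence of T on a right-hand side N → α T β: add FIRST(β) \ {ε}, and if β is empty or nullable also add FOLLOW(N). Iterate to a fixed point.

In X → b T: T is at the end, add FOLLOW(X)
In P → T T /: T is followed by T '/', add FIRST(T '/') \ {ε} = { '/', 'y' }
In P → T T /: T is followed by '/', add FIRST('/') \ {ε} = { '/' }

The FOLLOW sets referred to above (computed the same way, to a fixed point):
  FOLLOW(X) = { $ }

Taking the union: FOLLOW(T) = { $, '/', 'y' }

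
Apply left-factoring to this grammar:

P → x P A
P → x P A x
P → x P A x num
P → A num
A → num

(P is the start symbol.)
P → x P A P'
P' → ε
P' → x P''
P'' → ε
P'' → num
P → A num
A → num

Left-factoring transforms A → αβ₁ | αβ₂ into A → αA' and A' → β₁ | β₂
(α is the longest common prefix among the alternatives). Repeat until
no nonterminal has two alternatives with a common prefix.

Round 1: P has alternatives sharing prefix 'x P A'. Introduce P': P → x P A P'
  Add: P' → ε
  Add: P' → x
  Add: P' → x num

Round 2: P' has alternatives sharing prefix 'x'. Introduce P'': P' → x P''
  Add: P'' → ε
  Add: P'' → num

No remaining common prefixes — done.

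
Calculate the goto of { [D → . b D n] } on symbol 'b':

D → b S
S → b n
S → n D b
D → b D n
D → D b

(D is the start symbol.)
GOTO(I, 'b') = CLOSURE({ [A → αX.β] : [A → α.Xβ] ∈ I, X = 'b' })

Items with dot before 'b', with the dot advanced:
  [D → . b D n] → [D → b . D n]
Closure of the advanced items:
  [D → b . D n] has the dot before D: add [D → . b S], [D → . b D n], [D → . D b]

GOTO = { [D → . D b], [D → . b D n], [D → . b S], [D → b . D n] }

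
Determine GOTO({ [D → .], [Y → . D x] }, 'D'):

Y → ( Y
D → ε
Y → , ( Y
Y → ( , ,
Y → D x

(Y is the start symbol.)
GOTO(I, 'D') = CLOSURE({ [A → αX.β] : [A → α.Xβ] ∈ I, X = 'D' })

Items with dot before 'D', with the dot advanced:
  [Y → . D x] → [Y → D . x]
Closure adds nothing (no advanced item has the dot before a non-terminal).

GOTO = { [Y → D . x] }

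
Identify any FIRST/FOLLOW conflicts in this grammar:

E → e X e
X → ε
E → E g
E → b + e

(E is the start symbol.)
No FIRST/FOLLOW conflicts.

Nullable non-terminals: X.
X has a nullable alternative but only one production, so nothing to check.

E has no nullable alternative, so no FIRST/FOLLOW check is needed there.

No FIRST/FOLLOW conflicts found.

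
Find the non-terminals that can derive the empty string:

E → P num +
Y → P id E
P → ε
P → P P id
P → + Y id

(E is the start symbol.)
{ 'P' }

ε-productions: P → ε
So P is immediately nullable.
No further non-terminal can be added: every production for the remaining non-terminals contains a terminal or a non-nullable non-terminal.
Nullable = { 'P' }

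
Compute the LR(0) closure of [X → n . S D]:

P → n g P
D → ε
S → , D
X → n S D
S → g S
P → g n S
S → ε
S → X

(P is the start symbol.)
To compute CLOSURE, for each item [A → α.Bβ] where B is a non-terminal, add [B → .γ] for all productions B → γ; repeat for the newly added items until nothing changes.

Start with: [X → n . S D]
  [X → n . S D] has the dot before S: add [S → . , D], [S → . g S], [S → .], [S → . X]
  [S → . X] has the dot before X: add [X → . n S D]
No further items can be added.

CLOSURE = { [S → . , D], [S → . X], [S → . g S], [S → .], [X → . n S D], [X → n . S D] }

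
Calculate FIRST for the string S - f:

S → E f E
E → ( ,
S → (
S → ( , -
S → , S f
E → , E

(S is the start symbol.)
{ '(', ',' }

FIRST sets of the non-terminals involved (from the grammar, by fixed-point iteration):
  FIRST(S) = { '(', ',' }

To compute FIRST(S - f), process the symbols left to right:
Symbol S is a non-terminal. Add FIRST(S) \ {ε} = { '(', ',' }
S is not nullable (ε ∉ FIRST(S)), so stop here.
FIRST(S - f) = { '(', ',' }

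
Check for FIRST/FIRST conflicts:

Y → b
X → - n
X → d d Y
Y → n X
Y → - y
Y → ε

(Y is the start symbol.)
No FIRST/FIRST conflicts.

Productions for Y:
  Y → b: FIRST = { 'b' }
  Y → n X: FIRST = { 'n' }
  Y → - y: FIRST = { '-' }
  Y → ε: FIRST = { ε }
Productions for X:
  X → - n: FIRST = { '-' }
  X → d d Y: FIRST = { 'd' }

All alternatives of each non-terminal have pairwise disjoint FIRST sets.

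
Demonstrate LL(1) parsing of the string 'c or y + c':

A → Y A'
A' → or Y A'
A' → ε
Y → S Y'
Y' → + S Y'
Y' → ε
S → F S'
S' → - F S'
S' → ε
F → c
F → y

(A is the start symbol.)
LL(1) parsing maintains a stack (initially the start symbol over $) and the input. At each step: if the stack top is a terminal, match it against the current input token; if it is a non-terminal N, replace it with the RHS of M[N, lookahead] (the unique production whose predict set contains the lookahead).

Stack is shown with the top on the left.

Stack         Input         Action
----------------------------------
A $           c or y + c $  output A → Y A'
Y A' $        c or y + c $  output Y → S Y'
S Y' A' $     c or y + c $  output S → F S'
F S' Y' A' $  c or y + c $  output F → c
c S' Y' A' $  c or y + c $  match 'c'
S' Y' A' $    or y + c $    output S' → ε
Y' A' $       or y + c $    output Y' → ε
A' $          or y + c $    output A' → or Y A'
or Y A' $     or y + c $    match 'or'
Y A' $        y + c $       output Y → S Y'
S Y' A' $     y + c $       output S → F S'
F S' Y' A' $  y + c $       output F → y
y S' Y' A' $  y + c $       match 'y'
S' Y' A' $    + c $         output S' → ε
Y' A' $       + c $         output Y' → + S Y'
+ S Y' A' $   + c $         match '+'
S Y' A' $     c $           output S → F S'
F S' Y' A' $  c $           output F → c
c S' Y' A' $  c $           match 'c'
S' Y' A' $    $             output S' → ε
Y' A' $       $             output Y' → ε
A' $          $             output A' → ε
$             $             accept

The string is accepted.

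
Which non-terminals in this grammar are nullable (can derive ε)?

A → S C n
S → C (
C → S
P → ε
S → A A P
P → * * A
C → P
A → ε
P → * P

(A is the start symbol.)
ε-productions: P → ε, A → ε
So P, A are immediately nullable.
S → A A P: every symbol on the right is nullable, so S is nullable too.
C → P: every symbol on the right is nullable, so C is nullable too.
Every non-terminal is now nullable.
Nullable = { 'A', 'C', 'P', 'S' }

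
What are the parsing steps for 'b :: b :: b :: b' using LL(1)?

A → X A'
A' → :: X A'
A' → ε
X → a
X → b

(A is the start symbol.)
Stack is shown with the top on the left.

Stack      Input               Action
-------------------------------------
A $        b :: b :: b :: b $  output A → X A'
X A' $     b :: b :: b :: b $  output X → b
b A' $     b :: b :: b :: b $  match 'b'
A' $       :: b :: b :: b $    output A' → :: X A'
:: X A' $  :: b :: b :: b $    match '::'
X A' $     b :: b :: b $       output X → b
b A' $     b :: b :: b $       match 'b'
A' $       :: b :: b $         output A' → :: X A'
:: X A' $  :: b :: b $         match '::'
X A' $     b :: b $            output X → b
b A' $     b :: b $            match 'b'
A' $       :: b $              output A' → :: X A'
:: X A' $  :: b $              match '::'
X A' $     b $                 output X → b
b A' $     b $                 match 'b'
A' $       $                   output A' → ε
$          $                   accept

The string is accepted.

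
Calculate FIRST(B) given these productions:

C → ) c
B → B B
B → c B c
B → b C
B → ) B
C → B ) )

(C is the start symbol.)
To compute FIRST(B), examine every production with B on the left-hand side, reading each right-hand side left to right until a non-nullable symbol is reached.

From B → B B:
  - B is the symbol being defined: contributes nothing new
    B is not nullable, so stop
From B → c B c:
  - c is a terminal: add 'c' and stop
From B → b C:
  - b is a terminal: add 'b' and stop
From B → ) B:
  - ')' is a terminal: add ')' and stop

Collecting: FIRST(B) = { ')', 'b', 'c' }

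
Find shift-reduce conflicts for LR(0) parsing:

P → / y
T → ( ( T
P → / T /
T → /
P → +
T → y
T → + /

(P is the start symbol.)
No shift-reduce conflicts

A shift-reduce conflict occurs when an LR(0) state has both:
  - a complete (reduce) item [A → α .] (dot at the end), and
  - a shift item [B → β . c γ] (dot before a terminal).

Augment with P' → P and build the canonical LR(0) collection (I0 = CLOSURE({[P' → . P]}), then GOTO on every symbol after a dot until no new states appear). It has 14 states:
  I0: { [P → . +], [P → . / T /], [P → . / y], [P' → . P] }  — shift
  I1: { [P → + .] }  — reduce
  I2: { [P → / . T /], [P → / . y], [T → . ( ( T], [T → . + /], [T → . /], [T → . y] }  — shift
  I3: { [P' → P .] }  — accept
  I4: { [T → ( . ( T] }  — shift
  I5: { [T → + . /] }  — shift
  I6: { [T → / .] }  — reduce
  I7: { [P → / T . /] }  — shift
  I8: { [P → / y .], [T → y .] }  — 2 reduces
  I9: { [P → / T / .] }  — reduce
  I10: { [T → + / .] }  — reduce
  I11: { [T → ( ( . T], [T → . ( ( T], [T → . + /], [T → . /], [T → . y] }  — shift
  I12: { [T → ( ( T .] }  — reduce
  I13: { [T → y .] }  — reduce

No state contains both a complete item and a shift item.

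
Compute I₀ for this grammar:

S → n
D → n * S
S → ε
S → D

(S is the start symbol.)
First, augment the grammar with S' → S
I₀ = CLOSURE({ [S' → . S] }):
  [S' → . S] has the dot before S: add [S → . n], [S → .], [S → . D]
  [S → . D] has the dot before D: add [D → . n * S]
No further items can be added.

I₀ = { [D → . n * S], [S → . D], [S → . n], [S → .], [S' → . S] }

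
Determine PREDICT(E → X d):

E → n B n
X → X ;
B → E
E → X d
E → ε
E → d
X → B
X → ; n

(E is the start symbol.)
{ ';', 'd', 'n' }

PREDICT(E → X d) = (FIRST(RHS) \ {ε}) ∪ (FOLLOW(E) if ε ∈ FIRST(RHS), i.e. RHS ⇒* ε)
FIRST(X) = { ';', 'd', 'n', ε }
FIRST(X d) = { ';', 'd', 'n' }
ε ∉ FIRST(X d), so FOLLOW(E) is not added.
PREDICT(E → X d) = { ';', 'd', 'n' }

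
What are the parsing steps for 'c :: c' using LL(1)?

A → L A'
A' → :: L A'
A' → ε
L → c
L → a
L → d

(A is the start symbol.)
LL(1) parsing maintains a stack (initially the start symbol over $) and the input. At each step: if the stack top is a terminal, match it against the current input token; if it is a non-terminal N, replace it with the RHS of M[N, lookahead] (the unique production whose predict set contains the lookahead).

Stack is shown with the top on the left.

Stack      Input     Action
---------------------------
A $        c :: c $  output A → L A'
L A' $     c :: c $  output L → c
c A' $     c :: c $  match 'c'
A' $       :: c $    output A' → :: L A'
:: L A' $  :: c $    match '::'
L A' $     c $       output L → c
c A' $     c $       match 'c'
A' $       $         output A' → ε
$          $         accept

The string is accepted.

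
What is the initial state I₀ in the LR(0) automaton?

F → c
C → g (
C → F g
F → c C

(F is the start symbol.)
First, augment the grammar with F' → F
I₀ = CLOSURE({ [F' → . F] }):
  [F' → . F] has the dot before F: add [F → . c], [F → . c C]
No further items can be added.

I₀ = { [F → . c C], [F → . c], [F' → . F] }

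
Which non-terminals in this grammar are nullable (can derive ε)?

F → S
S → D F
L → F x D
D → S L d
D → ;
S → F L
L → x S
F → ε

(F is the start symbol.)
{ 'F' }

ε-productions: F → ε
So F is immediately nullable.
No further non-terminal can be added: every production for the remaining non-terminals contains a terminal or a non-nullable non-terminal.
Nullable = { 'F' }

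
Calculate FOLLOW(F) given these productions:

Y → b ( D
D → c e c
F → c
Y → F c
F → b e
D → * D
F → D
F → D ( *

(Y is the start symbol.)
{ 'c' }

To compute FOLLOW(F), find every occurrence of F on a right-hand side N → α F β: add FIRST(β) \ {ε}, and if β is empty or nullable also add FOLLOW(N). Iterate to a fixed point.

In Y → F c: F is followed by c, add FIRST(c) \ {ε} = { 'c' }

Taking the union: FOLLOW(F) = { 'c' }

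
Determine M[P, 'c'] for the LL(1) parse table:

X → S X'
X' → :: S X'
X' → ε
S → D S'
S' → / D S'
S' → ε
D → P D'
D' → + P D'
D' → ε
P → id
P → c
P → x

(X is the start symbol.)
P → c

To find M[P, 'c'], we find productions for P where 'c' is in the predict set (PREDICT(N → α) = (FIRST(α) \ {ε}) ∪ (FOLLOW(N) if α ⇒* ε)).

P → id: PREDICT = { 'id' }
P → c: PREDICT = { 'c' }
  'c' is in predict set, so this production goes in M[P, 'c']
P → x: PREDICT = { 'x' }

M[P, 'c'] = P → c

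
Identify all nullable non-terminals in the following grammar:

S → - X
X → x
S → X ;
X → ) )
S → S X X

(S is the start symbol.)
None

A non-terminal is nullable if it can derive ε (the empty string): either it has an ε-production, or it has a production whose right-hand side consists entirely of nullable non-terminals.

There are no ε-productions, so no non-terminal can derive ε.
No non-terminals are nullable.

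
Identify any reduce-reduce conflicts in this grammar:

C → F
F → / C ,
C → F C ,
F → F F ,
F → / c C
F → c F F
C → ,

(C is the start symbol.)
Yes — I12: [C → , .] vs [F → F F , .]; I18: [C → F .] vs [F → c F F .]

A reduce-reduce conflict occurs when an LR(0) state has two complete items [A → α .] and [B → β .] — both call for a reduction, and with no lookahead the parser cannot choose between them.

Augment with C' → C and build the canonical LR(0) collection (I0 = CLOSURE({[C' → . C]}), then GOTO on every symbol after a dot until no new states appear). It has 20 states:
  I0: { [C → . ,], [C → . F C ,], [C → . F], [C' → . C], [F → . / C ,], [F → . / c C], [F → . F F ,], [F → . c F F] }  — shift
  I1: { [C → , .] }  — reduce
  I2: { [C → . ,], [C → . F C ,], [C → . F], [F → . / C ,], [F → . / c C], [F → . F F ,], [F → . c F F], [F → / . C ,], [F → / . c C] }  — shift
  I3: { [C' → C .] }  — accept
  I4: { [C → . ,], [C → . F C ,], [C → . F], [C → F . C ,], [C → F .], [F → . / C ,], [F → . / c C], [F → . F F ,], [F → . c F F], [F → F . F ,] }  — shift, reduce
  I5: { [F → . / C ,], [F → . / c C], [F → . F F ,], [F → . c F F], [F → c . F F] }  — shift
  I6: { [F → . / C ,], [F → . / c C], [F → . F F ,], [F → . c F F], [F → F . F ,], [F → c F . F] }  — shift
  I7: { [F → . / C ,], [F → . / c C], [F → . F F ,], [F → . c F F], [F → F . F ,], [F → F F . ,], [F → c F F .] }  — shift, reduce
  I8: { [F → F F , .] }  — reduce
  I9: { [F → . / C ,], [F → . / c C], [F → . F F ,], [F → . c F F], [F → F . F ,], [F → F F . ,] }  — shift
  I10: { [C → F C . ,] }  — shift
  I11: { [C → . ,], [C → . F C ,], [C → . F], [C → F . C ,], [C → F .], [F → . / C ,], [F → . / c C], [F → . F F ,], [F → . c F F], [F → F . F ,], [F → F F . ,] }  — shift, reduce
  I12: { [C → , .], [F → F F , .] }  — 2 reduces
  I13: { [C → F C , .] }  — reduce
  I14: { [F → / C . ,] }  — shift
  I15: { [C → . ,], [C → . F C ,], [C → . F], [F → . / C ,], [F → . / c C], [F → . F F ,], [F → . c F F], [F → / c . C], [F → c . F F] }  — shift
  I16: { [F → / c C .] }  — reduce
  I17: { [C → . ,], [C → . F C ,], [C → . F], [C → F . C ,], [C → F .], [F → . / C ,], [F → . / c C], [F → . F F ,], [F → . c F F], [F → F . F ,], [F → c F . F] }  — shift, reduce
  I18: { [C → . ,], [C → . F C ,], [C → . F], [C → F . C ,], [C → F .], [F → . / C ,], [F → . / c C], [F → . F F ,], [F → . c F F], [F → F . F ,], [F → F F . ,], [F → c F F .] }  — shift, 2 reduces
  I19: { [F → / C , .] }  — reduce

I12 contains complete items [C → , .], [F → F F , .] — reduce-reduce conflict.
I18 contains complete items [C → F .], [F → c F F .] — reduce-reduce conflict.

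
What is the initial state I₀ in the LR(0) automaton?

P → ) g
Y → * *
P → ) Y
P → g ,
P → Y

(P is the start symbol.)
{ [P → . ) Y], [P → . ) g], [P → . Y], [P → . g ,], [P' → . P], [Y → . * *] }

First, augment the grammar with P' → P
I₀ = CLOSURE({ [P' → . P] }):
  [P' → . P] has the dot before P: add [P → . ) g], [P → . ) Y], [P → . g ,], [P → . Y]
  [P → . Y] has the dot before Y: add [Y → . * *]
No further items can be added.

I₀ = { [P → . ) Y], [P → . ) g], [P → . Y], [P → . g ,], [P' → . P], [Y → . * *] }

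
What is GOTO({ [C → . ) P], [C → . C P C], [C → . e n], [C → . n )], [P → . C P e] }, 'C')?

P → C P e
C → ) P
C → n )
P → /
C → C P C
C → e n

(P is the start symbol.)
GOTO(I, 'C') = CLOSURE({ [A → αX.β] : [A → α.Xβ] ∈ I, X = 'C' })

Items with dot before 'C', with the dot advanced:
  [C → . C P C] → [C → C . P C]
  [P → . C P e] → [P → C . P e]
Closure of the advanced items:
  [C → C . P C] has the dot before P: add [P → . C P e], [P → . /]
  [P → . C P e] has the dot before C: add [C → . ) P], [C → . n )], [C → . C P C], [C → . e n]

GOTO = { [C → . ) P], [C → . C P C], [C → . e n], [C → . n )], [C → C . P C], [P → . /], [P → . C P e], [P → C . P e] }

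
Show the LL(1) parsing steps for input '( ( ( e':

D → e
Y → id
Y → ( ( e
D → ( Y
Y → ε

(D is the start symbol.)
LL(1) parsing maintains a stack (initially the start symbol over $) and the input. At each step: if the stack top is a terminal, match it against the current input token; if it is a non-terminal N, replace it with the RHS of M[N, lookahead] (the unique production whose predict set contains the lookahead).

Stack is shown with the top on the left.

Stack    Input      Action
--------------------------
D $      ( ( ( e $  output D → ( Y
( Y $    ( ( ( e $  match '('
Y $      ( ( e $    output Y → ( ( e
( ( e $  ( ( e $    match '('
( e $    ( e $      match '('
e $      e $        match 'e'
$        $          accept

The string is accepted.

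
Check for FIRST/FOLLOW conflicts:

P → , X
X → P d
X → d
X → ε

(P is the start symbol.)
Nullable non-terminals: X.
FIRST sets used below: FIRST(P) = { ',' }

X: nullable alternative(s) X → ε; FOLLOW(X) = { $, 'd' }
  X → P d: FIRST \ {ε} = { ',' } — disjoint from FOLLOW(X)
  X → d: FIRST \ {ε} = { 'd' } — overlaps FOLLOW(X) on { 'd' }: CONFLICT
  X → ε: FIRST \ {ε} = { } — this is the only nullable alternative, skip

P has no nullable alternative, so no FIRST/FOLLOW check is needed there.

So the grammar has 1 FIRST/FOLLOW conflict (marked CONFLICT above).

Answer: Yes. X → d with FOLLOW(X) on { 'd' }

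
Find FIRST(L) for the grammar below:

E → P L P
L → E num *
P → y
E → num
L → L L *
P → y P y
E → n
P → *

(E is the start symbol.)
To compute FIRST(L), examine every production with L on the left-hand side, reading each right-hand side left to right until a non-nullable symbol is reached.

FIRST sets of the other non-terminals involved (by the same procedure, iterated to a fixed point):
  FIRST(E) = { '*', 'n', 'num', 'y' }

From L → E num *:
  - E is a non-terminal: add FIRST(E) \ {ε} = { '*', 'n', 'num', 'y' }
    E is not nullable, so stop
From L → L L *:
  - L is the symbol being defined: contributes nothing new
    L is not nullable, so stop

Collecting: FIRST(L) = { '*', 'n', 'num', 'y' }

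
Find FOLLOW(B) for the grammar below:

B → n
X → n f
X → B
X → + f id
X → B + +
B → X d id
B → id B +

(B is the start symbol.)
B is the start symbol, so $ ∈ FOLLOW(B).
In X → B: B is at the end, add FOLLOW(X)
In X → B + +: B is followed by '+' '+', add FIRST('+' '+') \ {ε} = { '+' }
In B → id B +: B is followed by '+', add FIRST('+') \ {ε} = { '+' }

The FOLLOW sets referred to above (computed the same way, to a fixed point):
  FOLLOW(X) = { 'd' }

Taking the union: FOLLOW(B) = { $, '+', 'd' }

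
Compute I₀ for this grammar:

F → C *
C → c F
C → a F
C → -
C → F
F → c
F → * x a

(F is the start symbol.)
{ [C → . -], [C → . F], [C → . a F], [C → . c F], [F → . * x a], [F → . C *], [F → . c], [F' → . F] }

First, augment the grammar with F' → F
I₀ = CLOSURE({ [F' → . F] }):
  [F' → . F] has the dot before F: add [F → . C *], [F → . c], [F → . * x a]
  [F → . C *] has the dot before C: add [C → . c F], [C → . a F], [C → . -], [C → . F]
No further items can be added.

I₀ = { [C → . -], [C → . F], [C → . a F], [C → . c F], [F → . * x a], [F → . C *], [F → . c], [F' → . F] }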